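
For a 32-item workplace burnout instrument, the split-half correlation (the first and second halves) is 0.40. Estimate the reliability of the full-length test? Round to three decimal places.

Each half is half the length of the full test, so the full test is n = 2 times a half.
r_full = 2(0.40) / (1 + 0.40)
r_full = 0.8000 / 1.4000 ≈ 0.5714

0.571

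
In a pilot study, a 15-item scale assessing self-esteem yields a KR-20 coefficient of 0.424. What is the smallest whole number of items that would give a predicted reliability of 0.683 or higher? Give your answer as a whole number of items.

44

Invert Spearman-Brown to solve for n:
n = r_target (1 − r_old) / [ r_old (1 − r_target) ]
n = [0.683 × 0.576] / [0.424 × 0.317]
n = 0.393408 / 0.134408 ≈ 2.9270
2.9270 × 15 = 43.91 → 44 items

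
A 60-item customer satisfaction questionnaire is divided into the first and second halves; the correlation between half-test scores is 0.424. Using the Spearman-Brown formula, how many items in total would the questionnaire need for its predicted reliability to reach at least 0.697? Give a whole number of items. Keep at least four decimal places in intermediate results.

r_full = 2(0.424)/(1 + 0.424) = 0.5955
Solve Spearman-Brown for n: n = 0.697(1 − 0.5955) / [0.5955(1 − 0.697)] = 1.5625
Required items = 1.5625 × 60 = 93.75, so 94 items.

94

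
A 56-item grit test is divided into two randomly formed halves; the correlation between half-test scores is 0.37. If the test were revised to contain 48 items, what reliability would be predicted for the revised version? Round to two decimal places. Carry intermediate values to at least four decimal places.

Spearman-Brown correction (n = 2): r_full = 2·0.37/(1 + 0.37) = 0.5401
Then adjust to 48 items: n = 48/56 = 0.8571
r_new = n·r_full / (1 + (n − 1)·r_full) = 0.4629 / 0.9228 ≈ 0.5016

0.50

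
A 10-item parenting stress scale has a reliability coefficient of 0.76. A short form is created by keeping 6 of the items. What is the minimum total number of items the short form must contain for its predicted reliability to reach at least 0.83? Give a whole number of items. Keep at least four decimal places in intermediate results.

16

First, r for the 6-item form: n = 6/10 = 0.6000, so r_6 = 0.6000·0.76/(1 + (0.6000 − 1)·0.76) = 0.6552
Length factor from the short form to reach 0.83: n' = 0.83(1 − 0.6552) / [0.6552(1 − 0.83)] ≈ 2.5693
Items = 2.5693 × 6 ≈ 15.42 → 16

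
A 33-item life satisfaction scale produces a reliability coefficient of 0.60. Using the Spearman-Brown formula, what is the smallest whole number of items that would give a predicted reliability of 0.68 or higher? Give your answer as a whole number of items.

n = 0.68(1 − 0.60) / [0.60(1 − 0.68)]
  = 0.2720 / 0.1920 = 1.4167
Items needed = n × 33 = 1.4167 × 33 ≈ 46.75 → round up to 47

47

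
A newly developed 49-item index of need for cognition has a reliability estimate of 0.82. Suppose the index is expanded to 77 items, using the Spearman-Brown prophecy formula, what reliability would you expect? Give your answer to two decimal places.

0.88

Length ratio n = 77/49 = 1.5714
Apply the Spearman-Brown prophecy formula, r' = nr / [1 + (n − 1)r]:
r_new = 1.5714·0.82 / [1 + (1.5714 − 1)·0.82]
     = 1.2885 / 1.4685 = 0.8774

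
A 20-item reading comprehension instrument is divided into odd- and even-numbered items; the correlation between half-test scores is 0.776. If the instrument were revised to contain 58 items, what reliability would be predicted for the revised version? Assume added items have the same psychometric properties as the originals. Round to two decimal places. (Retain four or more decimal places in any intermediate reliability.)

0.95

First correct the split-half correlation to full-test reliability: r_full = 2 × 0.776 / (1 + 0.776) ≈ 0.8739
Length factor from 20 to 58 items: n = 58/20 = 2.9000
r_new = n·r_full / (1 + (n − 1)·r_full) = 2.5343 / 2.6604 ≈ 0.9526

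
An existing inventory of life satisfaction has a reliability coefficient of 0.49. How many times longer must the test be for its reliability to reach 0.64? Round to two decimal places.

n = 0.64(1 − 0.49) / [0.49(1 − 0.64)]
n = 0.3264 / 0.1764 ≈ 1.8503

1.85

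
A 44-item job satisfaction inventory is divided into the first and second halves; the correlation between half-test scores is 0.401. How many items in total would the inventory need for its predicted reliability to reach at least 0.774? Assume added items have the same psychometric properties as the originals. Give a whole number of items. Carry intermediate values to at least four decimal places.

Corrected full-test reliability: r_full = 2 × 0.401 / (1 + 0.401) ≈ 0.5724
Solve Spearman-Brown for n: n = 0.774(1 − 0.5724) / [0.5724(1 − 0.774)] = 2.5584
Required items = 2.5584 × 44 = 112.57, so 113 items.

113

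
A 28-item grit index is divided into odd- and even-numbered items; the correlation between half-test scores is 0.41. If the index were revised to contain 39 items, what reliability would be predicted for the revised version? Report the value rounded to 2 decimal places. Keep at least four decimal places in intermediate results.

Full-test reliability from the split-half r: r_full = 2(0.41)/(1 + 0.41) = 0.5816
Length factor from 28 to 39 items: n = 39/28 = 1.3929
r_new = n·r_full / (1 + (n − 1)·r_full) = 0.8101 / 1.2285 ≈ 0.6594

0.66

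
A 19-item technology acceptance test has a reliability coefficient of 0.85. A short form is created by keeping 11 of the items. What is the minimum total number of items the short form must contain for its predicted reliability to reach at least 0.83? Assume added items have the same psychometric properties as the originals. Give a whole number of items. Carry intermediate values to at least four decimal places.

17

Short-form reliability: n = 11/19 = 0.5789; r_11 = n·r/(1+(n−1)r) ≈ 0.7664
Length factor from the short form to reach 0.83: n' = 0.83(1 − 0.7664) / [0.7664(1 − 0.83)] ≈ 1.4881
Items = 1.4881 × 11 ≈ 16.37 → 17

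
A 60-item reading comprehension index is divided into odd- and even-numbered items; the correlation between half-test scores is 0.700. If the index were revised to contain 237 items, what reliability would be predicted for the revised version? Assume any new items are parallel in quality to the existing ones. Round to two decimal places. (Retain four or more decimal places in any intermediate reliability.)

0.95

Spearman-Brown correction (n = 2): r_full = 2·0.700/(1 + 0.700) = 0.8235
Length factor from 60 to 237 items: n = 237/60 = 3.9500
r_new = n·r_full / (1 + (n − 1)·r_full) = 3.2528 / 3.4293 ≈ 0.9485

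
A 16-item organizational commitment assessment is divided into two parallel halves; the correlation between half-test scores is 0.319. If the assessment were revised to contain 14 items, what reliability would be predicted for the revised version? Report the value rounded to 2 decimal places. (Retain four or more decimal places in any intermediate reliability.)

0.45

Spearman-Brown correction (n = 2): r_full = 2·0.319/(1 + 0.319) = 0.4837
Then adjust to 14 items: n = 14/16 = 0.8750
r_new = n·r_full / (1 + (n − 1)·r_full) = 0.4232 / 0.9395 ≈ 0.4505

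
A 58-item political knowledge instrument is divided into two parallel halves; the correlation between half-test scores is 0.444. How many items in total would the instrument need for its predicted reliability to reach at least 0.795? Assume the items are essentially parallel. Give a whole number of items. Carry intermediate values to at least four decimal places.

141

r_full = 2(0.444)/(1 + 0.444) = 0.6150
n = r_tgt(1 − r_full) / [r_full(1 − r_tgt)] = 0.795 × 0.3850 / (0.6150 × 0.205) ≈ 2.4277
Required items = 2.4277 × 58 = 140.81, so 141 items.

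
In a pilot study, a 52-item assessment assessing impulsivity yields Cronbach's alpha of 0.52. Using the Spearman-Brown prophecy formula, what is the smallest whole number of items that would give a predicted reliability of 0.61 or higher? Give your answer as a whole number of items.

76

n = [0.61 × 0.48] / [0.52 × 0.39]
  = 0.2928 / 0.2028 = 1.4438
1.4438 × 52 = 75.08 → 76 items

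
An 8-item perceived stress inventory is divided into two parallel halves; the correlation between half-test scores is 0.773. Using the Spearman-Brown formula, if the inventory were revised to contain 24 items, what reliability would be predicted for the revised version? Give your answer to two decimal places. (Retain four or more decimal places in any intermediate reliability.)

Full-test reliability from the split-half r: r_full = 2(0.773)/(1 + 0.773) = 0.8720
Then adjust to 24 items: n = 24/8 = 3.0000
r_new = n·r_full / (1 + (n − 1)·r_full) = 2.6160 / 2.7440 ≈ 0.9534

0.95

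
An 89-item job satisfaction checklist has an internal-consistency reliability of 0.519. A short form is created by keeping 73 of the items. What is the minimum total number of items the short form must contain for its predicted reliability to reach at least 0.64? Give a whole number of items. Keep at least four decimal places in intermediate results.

147

Short-form reliability: n = 73/89 = 0.8202; r_73 = n·r/(1+(n−1)r) ≈ 0.4695
Then solve for n' with r_old = 0.4695, r_target = 0.64: n' = 0.64(1 − 0.4695)/[0.4695(1 − 0.64)] = 2.0088
Items = 2.0088 × 73 ≈ 146.64 → 147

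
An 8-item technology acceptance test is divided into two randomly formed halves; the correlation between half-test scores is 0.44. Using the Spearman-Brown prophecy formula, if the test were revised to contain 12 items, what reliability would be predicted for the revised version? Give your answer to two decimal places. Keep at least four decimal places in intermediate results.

0.70

First correct the split-half correlation to full-test reliability: r_full = 2 × 0.44 / (1 + 0.44) ≈ 0.6111
Then adjust to 12 items: n = 12/8 = 1.5000
r_new = n·r_full / (1 + (n − 1)·r_full) = 0.9166 / 1.3055 ≈ 0.7021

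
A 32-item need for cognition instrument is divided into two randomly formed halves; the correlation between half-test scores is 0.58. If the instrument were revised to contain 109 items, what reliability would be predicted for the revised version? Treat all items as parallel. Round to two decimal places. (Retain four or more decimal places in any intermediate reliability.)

0.90

First correct the split-half correlation to full-test reliability: r_full = 2 × 0.58 / (1 + 0.58) ≈ 0.7342
Length factor from 32 to 109 items: n = 109/32 = 3.4062
r_new = n·r_full / (1 + (n − 1)·r_full) = 2.5008 / 2.7666 ≈ 0.9039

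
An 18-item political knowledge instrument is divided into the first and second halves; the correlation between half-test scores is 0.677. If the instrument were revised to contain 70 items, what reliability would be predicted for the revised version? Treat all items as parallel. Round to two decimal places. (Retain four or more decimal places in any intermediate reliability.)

Spearman-Brown correction (n = 2): r_full = 2·0.677/(1 + 0.677) = 0.8074
Then adjust to 70 items: n = 70/18 = 3.8889
r_new = n·r_full / (1 + (n − 1)·r_full) = 3.1399 / 3.3325 ≈ 0.9422

0.94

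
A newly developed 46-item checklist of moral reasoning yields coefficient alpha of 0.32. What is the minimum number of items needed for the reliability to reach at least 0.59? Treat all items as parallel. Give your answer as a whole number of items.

141

n = 0.59 × (1 − 0.32) / [ 0.32 × (1 − 0.59) ]
n = 0.4012 / 0.1312 ≈ 3.0579
Items needed = n × 46 = 3.0579 × 46 ≈ 140.66 → round up to 141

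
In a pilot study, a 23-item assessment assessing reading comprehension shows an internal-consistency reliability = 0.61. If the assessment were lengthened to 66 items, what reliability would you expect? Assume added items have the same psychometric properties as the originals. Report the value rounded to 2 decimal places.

The new length is 66/23 = 2.8696 times the old.
Apply the Spearman-Brown prophecy formula, r' = nr / [1 + (n − 1)r]:
r_new = (2.8696 × 0.61) / (1 + (2.8696 − 1) × 0.61)
     = 1.7505 / 2.1405 = 0.8178

0.82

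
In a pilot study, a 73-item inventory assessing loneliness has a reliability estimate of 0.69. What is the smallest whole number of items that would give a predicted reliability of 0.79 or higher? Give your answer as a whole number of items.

Rearranging the Spearman-Brown formula for n,
n = r_target (1 − r_old) / [ r_old (1 − r_target) ]
n = 0.79(1 − 0.69) / [0.69(1 − 0.79)]
n = 0.2449 / 0.1449 ≈ 1.6901
1.6901 × 73 = 123.38 → 124 items

124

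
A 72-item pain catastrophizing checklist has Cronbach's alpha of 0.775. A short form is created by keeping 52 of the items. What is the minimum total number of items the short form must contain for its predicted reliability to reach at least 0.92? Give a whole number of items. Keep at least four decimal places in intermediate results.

241

First, r for the 52-item form: n = 52/72 = 0.7222, so r_52 = 0.7222·0.775/(1 + (0.7222 − 1)·0.775) = 0.7133
Length factor from the short form to reach 0.92: n' = 0.92(1 − 0.7133) / [0.7133(1 − 0.92)] ≈ 4.6222
Total items = 4.6222 × 52 = 240.35, rounded up to 241.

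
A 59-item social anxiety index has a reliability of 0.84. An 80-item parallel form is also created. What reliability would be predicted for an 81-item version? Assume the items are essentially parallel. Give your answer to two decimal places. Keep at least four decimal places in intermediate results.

0.88

Only the ratio of lengths matters: n = 81/59 = 1.3729
r_{81} = n·r / (1 + (n − 1)·r) = 1.1532 / 1.3132 ≈ 0.8782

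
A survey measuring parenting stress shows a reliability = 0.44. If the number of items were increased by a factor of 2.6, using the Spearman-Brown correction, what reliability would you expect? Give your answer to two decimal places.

0.67

Spearman-Brown: r_new = n·r / (1 + (n − 1)·r)
r_new = 2.6·0.44 / [1 + (2.6 − 1)·0.44]
     = 1.1440 / 1.7040 = 0.6714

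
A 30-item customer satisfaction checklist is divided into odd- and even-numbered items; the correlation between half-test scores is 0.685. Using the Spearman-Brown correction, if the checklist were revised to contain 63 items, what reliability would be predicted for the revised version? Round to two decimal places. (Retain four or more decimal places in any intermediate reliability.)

Full-test reliability from the split-half r: r_full = 2(0.685)/(1 + 0.685) = 0.8131
Then adjust to 63 items: n = 63/30 = 2.1000
r_new = n·r_full / (1 + (n − 1)·r_full) = 1.7075 / 1.8944 ≈ 0.9013

0.90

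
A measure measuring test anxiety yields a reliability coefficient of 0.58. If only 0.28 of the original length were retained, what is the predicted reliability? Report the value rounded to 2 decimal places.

0.28

Spearman-Brown: r_new = n·r / (1 + (n − 1)·r)
r_new = 0.28·0.58 / [1 + (0.28 − 1)·0.58]
r_new = 0.1624 / 0.5824 ≈ 0.2788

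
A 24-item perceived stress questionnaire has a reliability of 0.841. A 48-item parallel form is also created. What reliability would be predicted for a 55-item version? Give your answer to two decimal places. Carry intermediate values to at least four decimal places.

0.92

The 48-item form is not needed; work directly from the 24-item form with n = 55/24 = 2.2917.
r_{55} = n·r / (1 + (n − 1)·r) = 1.9273 / 2.0863 ≈ 0.9238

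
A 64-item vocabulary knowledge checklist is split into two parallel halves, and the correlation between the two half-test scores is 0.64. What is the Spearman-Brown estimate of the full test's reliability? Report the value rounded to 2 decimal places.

0.78

r_full = 2(0.64) / (1 + 0.64)
r_full = 1.2800 / 1.6400 ≈ 0.7805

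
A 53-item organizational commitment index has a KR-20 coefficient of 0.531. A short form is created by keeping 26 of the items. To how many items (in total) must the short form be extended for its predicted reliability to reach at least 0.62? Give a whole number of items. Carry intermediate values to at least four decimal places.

First, r for the 26-item form: n = 26/53 = 0.4906, so r_26 = 0.4906·0.531/(1 + (0.4906 − 1)·0.531) = 0.3571
Then solve for n' with r_old = 0.3571, r_target = 0.62: n' = 0.62(1 − 0.3571)/[0.3571(1 − 0.62)] = 2.9374
Total items = 2.9374 × 26 = 76.37, rounded up to 77.

77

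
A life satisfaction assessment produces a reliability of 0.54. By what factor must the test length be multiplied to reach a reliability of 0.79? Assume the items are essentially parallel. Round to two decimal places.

Spearman-Brown solved for the length factor n:
n = r_target (1 − r_old) / [ r_old (1 − r_target) ]
n = 0.79(1 − 0.54) / [0.54(1 − 0.79)]
n = 0.3634 / 0.1134 ≈ 3.2046

3.20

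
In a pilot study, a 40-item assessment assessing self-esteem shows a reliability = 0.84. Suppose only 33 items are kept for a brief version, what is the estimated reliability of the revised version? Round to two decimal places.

Length ratio n = 33/40 = 0.825
By Spearman-Brown, r_new = n r / (1 + (n − 1) r).
r_new = 0.825·0.84 / [1 + (0.825 − 1)·0.84]
     = 0.6930 / 0.8530 = 0.8124

0.81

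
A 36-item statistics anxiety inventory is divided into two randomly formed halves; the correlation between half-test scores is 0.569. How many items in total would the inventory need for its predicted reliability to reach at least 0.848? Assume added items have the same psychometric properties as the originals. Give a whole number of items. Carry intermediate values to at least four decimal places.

r_full = 2(0.569)/(1 + 0.569) = 0.7253
n = r_tgt(1 − r_full) / [r_full(1 − r_tgt)] = 0.848 × 0.2747 / (0.7253 × 0.152) ≈ 2.1130
Items = 2.1130 × 36 ≈ 76.07 → 77

77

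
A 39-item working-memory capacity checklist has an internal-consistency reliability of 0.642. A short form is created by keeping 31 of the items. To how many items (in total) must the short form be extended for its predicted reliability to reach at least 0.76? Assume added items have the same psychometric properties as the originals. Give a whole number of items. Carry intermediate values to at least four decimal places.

Short-form reliability: n = 31/39 = 0.7949; r_31 = n·r/(1+(n−1)r) ≈ 0.5877
Length factor from the short form to reach 0.76: n' = 0.76(1 − 0.5877) / [0.5877(1 − 0.76)] ≈ 2.2216
Total items = 2.2216 × 31 = 68.87, rounded up to 69.

69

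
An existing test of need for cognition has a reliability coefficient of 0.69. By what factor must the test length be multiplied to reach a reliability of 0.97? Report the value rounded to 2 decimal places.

14.53

n = 0.97 × (1 − 0.69) / [ 0.69 × (1 − 0.97) ]
  = 0.3007 / 0.0207 = 14.5266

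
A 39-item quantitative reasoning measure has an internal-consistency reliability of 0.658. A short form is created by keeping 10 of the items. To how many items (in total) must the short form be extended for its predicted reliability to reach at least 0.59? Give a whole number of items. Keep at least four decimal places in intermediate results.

30

First, r for the 10-item form: n = 10/39 = 0.2564, so r_10 = 0.2564·0.658/(1 + (0.2564 − 1)·0.658) = 0.3303
Length factor from the short form to reach 0.59: n' = 0.59(1 − 0.3303) / [0.3303(1 − 0.59)] ≈ 2.9177
Total items = 2.9177 × 10 = 29.18, rounded up to 30.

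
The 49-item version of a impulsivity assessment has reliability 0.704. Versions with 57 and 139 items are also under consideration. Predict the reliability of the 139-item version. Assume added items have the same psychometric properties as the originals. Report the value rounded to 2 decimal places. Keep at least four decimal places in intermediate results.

The 57-item form is not needed; work directly from the 49-item form with n = 139/49 = 2.8367.
r_{139} = n·r / (1 + (n − 1)·r) = 1.9970 / 2.2930 ≈ 0.8709

0.87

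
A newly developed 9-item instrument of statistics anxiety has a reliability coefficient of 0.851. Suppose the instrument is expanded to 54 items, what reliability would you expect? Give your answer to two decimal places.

Length ratio n = 54/9 = 6
Apply the Spearman-Brown prophecy formula, r' = nr / [1 + (n − 1)r]:
r_new = 6·0.851 / [1 + (6 − 1)·0.851]
     = 5.1060 / 5.2550 = 0.9716

0.97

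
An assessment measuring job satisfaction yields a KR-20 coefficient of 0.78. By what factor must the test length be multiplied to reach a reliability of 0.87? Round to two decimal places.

n = 0.87(1 − 0.78) / [0.78(1 − 0.87)]
n = 0.1914 / 0.1014 ≈ 1.8876

1.89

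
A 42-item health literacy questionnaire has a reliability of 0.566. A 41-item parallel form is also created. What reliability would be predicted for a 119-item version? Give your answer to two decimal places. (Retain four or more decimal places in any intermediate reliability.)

Only the ratio of lengths matters: n = 119/42 = 2.8333
r_{119} = n·r / (1 + (n − 1)·r) = 1.6036 / 2.0376 ≈ 0.7870

0.79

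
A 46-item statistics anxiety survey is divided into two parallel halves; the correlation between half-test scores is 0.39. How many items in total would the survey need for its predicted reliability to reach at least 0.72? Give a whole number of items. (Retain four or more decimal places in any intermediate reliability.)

r_full = 2(0.39)/(1 + 0.39) = 0.5612
Solve Spearman-Brown for n: n = 0.72(1 − 0.5612) / [0.5612(1 − 0.72)] = 2.0106
Required items = 2.0106 × 46 = 92.49, so 93 items.

93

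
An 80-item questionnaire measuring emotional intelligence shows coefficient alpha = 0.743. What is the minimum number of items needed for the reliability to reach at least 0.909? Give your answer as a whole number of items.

277

Rearranging the Spearman-Brown formula for n,
n = r_target (1 − r_old) / [ r_old (1 − r_target) ]
n = 0.909(1 − 0.743) / [0.743(1 − 0.909)]
n = 0.233613 / 0.067613 ≈ 3.4551
Items needed = n × 80 = 3.4551 × 80 ≈ 276.41 → round up to 277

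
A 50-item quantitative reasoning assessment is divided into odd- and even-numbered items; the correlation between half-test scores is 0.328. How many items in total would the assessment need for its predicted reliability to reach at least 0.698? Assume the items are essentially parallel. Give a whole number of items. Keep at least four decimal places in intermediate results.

r_full = 2(0.328)/(1 + 0.328) = 0.4940
Solve Spearman-Brown for n: n = 0.698(1 − 0.4940) / [0.4940(1 − 0.698)] = 2.3674
Required items = 2.3674 × 50 = 118.37, so 119 items.

119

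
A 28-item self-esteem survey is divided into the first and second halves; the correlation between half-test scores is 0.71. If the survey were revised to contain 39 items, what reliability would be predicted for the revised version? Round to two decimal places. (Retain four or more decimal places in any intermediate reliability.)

0.87

Spearman-Brown correction (n = 2): r_full = 2·0.71/(1 + 0.71) = 0.8304
Then adjust to 39 items: n = 39/28 = 1.3929
r_new = n·r_full / (1 + (n − 1)·r_full) = 1.1567 / 1.3263 ≈ 0.8721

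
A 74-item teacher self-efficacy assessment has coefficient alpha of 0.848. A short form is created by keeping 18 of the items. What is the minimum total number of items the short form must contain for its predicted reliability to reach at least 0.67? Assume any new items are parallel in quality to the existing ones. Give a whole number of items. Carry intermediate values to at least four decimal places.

First, r for the 18-item form: n = 18/74 = 0.2432, so r_18 = 0.2432·0.848/(1 + (0.2432 − 1)·0.848) = 0.5757
Length factor from the short form to reach 0.67: n' = 0.67(1 − 0.5757) / [0.5757(1 − 0.67)] ≈ 1.4964
Total items = 1.4964 × 18 = 26.94, rounded up to 27.

27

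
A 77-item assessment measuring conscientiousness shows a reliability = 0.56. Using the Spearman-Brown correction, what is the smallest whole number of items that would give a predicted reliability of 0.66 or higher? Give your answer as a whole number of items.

n = 0.66 × (1 − 0.56) / [ 0.56 × (1 − 0.66) ]
n = 0.2904 / 0.1904 ≈ 1.5252
Items needed = n × 77 = 1.5252 × 77 ≈ 117.44 → round up to 118

118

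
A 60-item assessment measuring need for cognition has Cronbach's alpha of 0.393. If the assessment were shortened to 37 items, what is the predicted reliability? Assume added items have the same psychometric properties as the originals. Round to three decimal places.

The new length is 37/60 = 0.6167 times the old.
Apply the Spearman-Brown prophecy formula, r' = nr / [1 + (n − 1)r]:
r_new = 0.6167·0.393 / [1 + (0.6167 − 1)·0.393]
r_new = 0.2424 / 0.8494 ≈ 0.2854

0.285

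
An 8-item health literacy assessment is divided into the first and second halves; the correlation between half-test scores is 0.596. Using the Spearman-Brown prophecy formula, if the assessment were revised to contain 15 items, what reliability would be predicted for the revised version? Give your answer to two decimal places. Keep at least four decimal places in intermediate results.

0.85

Spearman-Brown correction (n = 2): r_full = 2·0.596/(1 + 0.596) = 0.7469
Then adjust to 15 items: n = 15/8 = 1.8750
r_new = n·r_full / (1 + (n − 1)·r_full) = 1.4004 / 1.6535 ≈ 0.8469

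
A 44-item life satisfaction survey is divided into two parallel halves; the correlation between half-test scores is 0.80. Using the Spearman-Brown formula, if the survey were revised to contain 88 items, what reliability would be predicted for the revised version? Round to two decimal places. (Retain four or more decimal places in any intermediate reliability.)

Full-test reliability from the split-half r: r_full = 2(0.80)/(1 + 0.80) = 0.8889
Then adjust to 88 items: n = 88/44 = 2.0000
r_new = n·r_full / (1 + (n − 1)·r_full) = 1.7778 / 1.8889 ≈ 0.9412

0.94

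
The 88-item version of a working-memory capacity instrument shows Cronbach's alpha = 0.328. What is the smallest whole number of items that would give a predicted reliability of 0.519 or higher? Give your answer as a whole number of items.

195

n = 0.519(1 − 0.328) / [0.328(1 − 0.519)]
  = 0.348768 / 0.157768 = 2.2106
So the test needs 2.2106 × 88 ≈ 194.53 items; rounding up, 195.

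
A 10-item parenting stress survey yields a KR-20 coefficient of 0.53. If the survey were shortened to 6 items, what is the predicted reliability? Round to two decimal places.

0.40

n = 6/10 = 0.6
Spearman-Brown: r_new = n·r / (1 + (n − 1)·r)
r_new = (0.6 × 0.53) / (1 + (0.6 − 1) × 0.53)
r_new = 0.3180 / 0.7880 ≈ 0.4036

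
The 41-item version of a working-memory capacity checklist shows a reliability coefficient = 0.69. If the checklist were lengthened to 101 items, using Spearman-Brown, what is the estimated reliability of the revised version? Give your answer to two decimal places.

n = 101/41 = 2.4634
By Spearman-Brown, r_new = n r / (1 + (n − 1) r).
r_new = 2.4634·0.69 / [1 + (2.4634 − 1)·0.69]
     = 1.6997 / 2.0097 = 0.8457

0.85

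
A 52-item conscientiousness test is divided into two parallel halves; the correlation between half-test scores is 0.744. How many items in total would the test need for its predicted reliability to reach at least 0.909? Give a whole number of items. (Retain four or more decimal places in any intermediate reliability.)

Corrected full-test reliability: r_full = 2 × 0.744 / (1 + 0.744) ≈ 0.8532
n = r_tgt(1 − r_full) / [r_full(1 − r_tgt)] = 0.909 × 0.1468 / (0.8532 × 0.091) ≈ 1.7187
Items = 1.7187 × 52 ≈ 89.37 → 90

90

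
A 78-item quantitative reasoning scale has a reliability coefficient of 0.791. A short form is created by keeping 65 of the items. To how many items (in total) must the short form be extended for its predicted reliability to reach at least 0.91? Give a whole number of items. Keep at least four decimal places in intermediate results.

First, r for the 65-item form: n = 65/78 = 0.8333, so r_65 = 0.8333·0.791/(1 + (0.8333 − 1)·0.791) = 0.7593
Length factor from the short form to reach 0.91: n' = 0.91(1 − 0.7593) / [0.7593(1 − 0.91)] ≈ 3.2052
Total items = 3.2052 × 65 = 208.34, rounded up to 209.

209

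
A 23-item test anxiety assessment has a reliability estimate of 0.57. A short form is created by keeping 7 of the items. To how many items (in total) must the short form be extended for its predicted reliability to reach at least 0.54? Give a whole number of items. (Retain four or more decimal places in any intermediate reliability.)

Short-form reliability: n = 7/23 = 0.3043; r_7 = n·r/(1+(n−1)r) ≈ 0.2874
Length factor from the short form to reach 0.54: n' = 0.54(1 − 0.2874) / [0.2874(1 − 0.54)] ≈ 2.9107
Items = 2.9107 × 7 ≈ 20.37 → 21

21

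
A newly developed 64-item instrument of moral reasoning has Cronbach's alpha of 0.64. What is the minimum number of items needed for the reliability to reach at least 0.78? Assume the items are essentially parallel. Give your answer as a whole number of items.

Spearman-Brown solved for the length factor n:
n = r_target (1 − r_old) / [ r_old (1 − r_target) ]
n = [0.78 × 0.36] / [0.64 × 0.22]
  = 0.2808 / 0.1408 = 1.9943
So the test needs 1.9943 × 64 ≈ 127.64 items; rounding up, 128.

128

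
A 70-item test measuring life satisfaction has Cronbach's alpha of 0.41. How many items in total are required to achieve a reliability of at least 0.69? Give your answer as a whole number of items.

225

Spearman-Brown solved for the length factor n:
n = r_target (1 − r_old) / [ r_old (1 − r_target) ]
n = 0.69(1 − 0.41) / [0.41(1 − 0.69)]
  = 0.4071 / 0.1271 = 3.2030
Items needed = n × 70 = 3.2030 × 70 ≈ 224.21 → round up to 225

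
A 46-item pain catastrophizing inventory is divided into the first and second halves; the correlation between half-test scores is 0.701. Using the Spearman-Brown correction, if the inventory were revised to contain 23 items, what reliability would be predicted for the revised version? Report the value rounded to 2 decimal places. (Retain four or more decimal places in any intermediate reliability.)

0.70

Full-test reliability from the split-half r: r_full = 2(0.701)/(1 + 0.701) = 0.8242
Then adjust to 23 items: n = 23/46 = 0.5000
r_new = n·r_full / (1 + (n − 1)·r_full) = 0.4121 / 0.5879 ≈ 0.7010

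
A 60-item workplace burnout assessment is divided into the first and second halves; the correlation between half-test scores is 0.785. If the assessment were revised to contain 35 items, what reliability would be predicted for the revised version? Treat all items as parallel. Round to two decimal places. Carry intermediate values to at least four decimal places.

Spearman-Brown correction (n = 2): r_full = 2·0.785/(1 + 0.785) = 0.8796
Then adjust to 35 items: n = 35/60 = 0.5833
r_new = n·r_full / (1 + (n − 1)·r_full) = 0.5131 / 0.6335 ≈ 0.8099

0.81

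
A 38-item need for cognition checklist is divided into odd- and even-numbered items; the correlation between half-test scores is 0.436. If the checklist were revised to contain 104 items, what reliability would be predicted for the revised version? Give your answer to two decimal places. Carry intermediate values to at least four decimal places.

0.81

Spearman-Brown correction (n = 2): r_full = 2·0.436/(1 + 0.436) = 0.6072
Then adjust to 104 items: n = 104/38 = 2.7368
r_new = n·r_full / (1 + (n − 1)·r_full) = 1.6618 / 2.0546 ≈ 0.8088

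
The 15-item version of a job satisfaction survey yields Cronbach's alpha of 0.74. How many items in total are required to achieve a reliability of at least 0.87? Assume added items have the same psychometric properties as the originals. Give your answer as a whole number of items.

Spearman-Brown solved for the length factor n:
n = r_target (1 − r_old) / [ r_old (1 − r_target) ]
n = [0.87 × 0.26] / [0.74 × 0.13]
  = 0.2262 / 0.0962 = 2.3514
2.3514 × 15 = 35.27 → 36 items

36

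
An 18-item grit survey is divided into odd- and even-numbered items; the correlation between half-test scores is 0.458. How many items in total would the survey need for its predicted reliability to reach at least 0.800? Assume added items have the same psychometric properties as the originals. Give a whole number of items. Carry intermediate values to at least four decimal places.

43

Corrected full-test reliability: r_full = 2 × 0.458 / (1 + 0.458) ≈ 0.6283
Solve Spearman-Brown for n: n = 0.800(1 − 0.6283) / [0.6283(1 − 0.800)] = 2.3664
Items = 2.3664 × 18 ≈ 42.60 → 43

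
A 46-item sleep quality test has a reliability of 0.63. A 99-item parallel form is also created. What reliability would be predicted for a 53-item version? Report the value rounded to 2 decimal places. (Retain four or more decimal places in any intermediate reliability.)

The 99-item form is not needed; work directly from the 46-item form with n = 53/46 = 1.1522.
r_{53} = n·r / (1 + (n − 1)·r) = 0.7259 / 1.0959 ≈ 0.6624

0.66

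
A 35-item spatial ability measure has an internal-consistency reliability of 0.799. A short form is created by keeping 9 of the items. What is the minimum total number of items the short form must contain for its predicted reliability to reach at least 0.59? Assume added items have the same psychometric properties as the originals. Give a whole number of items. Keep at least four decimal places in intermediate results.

First, r for the 9-item form: n = 9/35 = 0.2571, so r_9 = 0.2571·0.799/(1 + (0.2571 − 1)·0.799) = 0.5054
Then solve for n' with r_old = 0.5054, r_target = 0.59: n' = 0.59(1 − 0.5054)/[0.5054(1 − 0.59)] = 1.4083
Items = 1.4083 × 9 ≈ 12.67 → 13

13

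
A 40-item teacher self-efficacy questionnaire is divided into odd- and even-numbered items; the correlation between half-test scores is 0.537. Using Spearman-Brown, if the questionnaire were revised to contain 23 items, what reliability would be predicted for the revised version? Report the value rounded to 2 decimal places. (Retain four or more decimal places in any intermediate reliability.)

0.57

Spearman-Brown correction (n = 2): r_full = 2·0.537/(1 + 0.537) = 0.6988
Length factor from 40 to 23 items: n = 23/40 = 0.5750
r_new = n·r_full / (1 + (n − 1)·r_full) = 0.4018 / 0.7030 ≈ 0.5716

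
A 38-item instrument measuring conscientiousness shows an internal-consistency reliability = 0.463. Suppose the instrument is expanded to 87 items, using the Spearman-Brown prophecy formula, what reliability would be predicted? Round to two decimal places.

Length ratio n = 87/38 = 2.2895
r_new = 2.2895·0.463 / [1 + (2.2895 − 1)·0.463]
r_new = 1.0600 / 1.5970 ≈ 0.6637

0.66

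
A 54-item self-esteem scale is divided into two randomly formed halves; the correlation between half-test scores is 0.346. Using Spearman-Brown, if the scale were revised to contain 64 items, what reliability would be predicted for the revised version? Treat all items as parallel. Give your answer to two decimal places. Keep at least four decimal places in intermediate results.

Full-test reliability from the split-half r: r_full = 2(0.346)/(1 + 0.346) = 0.5141
Length factor from 54 to 64 items: n = 64/54 = 1.1852
r_new = n·r_full / (1 + (n − 1)·r_full) = 0.6093 / 1.0952 ≈ 0.5563

0.56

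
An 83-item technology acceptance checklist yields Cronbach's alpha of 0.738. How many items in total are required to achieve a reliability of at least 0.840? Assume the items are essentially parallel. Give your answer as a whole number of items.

155

Invert Spearman-Brown to solve for n:
n = r_target (1 − r_old) / [ r_old (1 − r_target) ]
n = 0.840 × (1 − 0.738) / [ 0.738 × (1 − 0.840) ]
n = 0.220080 / 0.118080 ≈ 1.8638
Items needed = n × 83 = 1.8638 × 83 ≈ 154.70 → round up to 155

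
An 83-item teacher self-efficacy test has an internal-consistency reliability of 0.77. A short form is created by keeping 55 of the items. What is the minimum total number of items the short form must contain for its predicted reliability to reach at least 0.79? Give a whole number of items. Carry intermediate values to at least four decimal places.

94

First, r for the 55-item form: n = 55/83 = 0.6627, so r_55 = 0.6627·0.77/(1 + (0.6627 − 1)·0.77) = 0.6893
Then solve for n' with r_old = 0.6893, r_target = 0.79: n' = 0.79(1 − 0.6893)/[0.6893(1 − 0.79)] = 1.6957
Total items = 1.6957 × 55 = 93.26, rounded up to 94.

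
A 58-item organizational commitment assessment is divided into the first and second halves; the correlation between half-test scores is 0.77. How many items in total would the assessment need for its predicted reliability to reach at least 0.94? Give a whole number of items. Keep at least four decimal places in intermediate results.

Corrected full-test reliability: r_full = 2 × 0.77 / (1 + 0.77) ≈ 0.8701
Solve Spearman-Brown for n: n = 0.94(1 − 0.8701) / [0.8701(1 − 0.94)] = 2.3389
Required items = 2.3389 × 58 = 135.66, so 136 items.

136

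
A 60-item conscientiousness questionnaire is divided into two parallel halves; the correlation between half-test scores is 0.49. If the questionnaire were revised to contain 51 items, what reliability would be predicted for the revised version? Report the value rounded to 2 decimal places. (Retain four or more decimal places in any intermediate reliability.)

0.62

Spearman-Brown correction (n = 2): r_full = 2·0.49/(1 + 0.49) = 0.6577
Length factor from 60 to 51 items: n = 51/60 = 0.8500
r_new = n·r_full / (1 + (n − 1)·r_full) = 0.5590 / 0.9013 ≈ 0.6202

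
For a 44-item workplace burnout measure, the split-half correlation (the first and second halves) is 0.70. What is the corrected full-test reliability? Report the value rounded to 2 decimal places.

0.82

r_full = 2r_hh / (1 + r_hh) = 2 × 0.70 / (1 + 0.70)
       = 1.4000 / 1.7000 = 0.8235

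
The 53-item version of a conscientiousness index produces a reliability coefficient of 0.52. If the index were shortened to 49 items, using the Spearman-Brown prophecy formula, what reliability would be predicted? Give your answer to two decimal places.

Length ratio n = 49/53 = 0.9245
Apply the Spearman-Brown prophecy formula, r' = nr / [1 + (n − 1)r]:
r_new = 0.9245·0.52 / [1 + (0.9245 − 1)·0.52]
r_new = 0.4807 / 0.9607 ≈ 0.5004

0.50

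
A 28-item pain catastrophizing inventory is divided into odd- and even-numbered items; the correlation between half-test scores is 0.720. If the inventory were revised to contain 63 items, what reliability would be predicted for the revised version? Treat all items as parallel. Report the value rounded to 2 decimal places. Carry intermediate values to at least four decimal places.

Spearman-Brown correction (n = 2): r_full = 2·0.720/(1 + 0.720) = 0.8372
Then adjust to 63 items: n = 63/28 = 2.2500
r_new = n·r_full / (1 + (n − 1)·r_full) = 1.8837 / 2.0465 ≈ 0.9204

0.92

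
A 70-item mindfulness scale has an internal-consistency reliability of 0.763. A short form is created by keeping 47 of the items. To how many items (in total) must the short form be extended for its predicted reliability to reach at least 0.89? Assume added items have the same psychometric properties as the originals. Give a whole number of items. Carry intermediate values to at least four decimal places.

Short-form reliability: n = 47/70 = 0.6714; r_47 = n·r/(1+(n−1)r) ≈ 0.6837
Then solve for n' with r_old = 0.6837, r_target = 0.89: n' = 0.89(1 − 0.6837)/[0.6837(1 − 0.89)] = 3.7431
Total items = 3.7431 × 47 = 175.93, rounded up to 176.

176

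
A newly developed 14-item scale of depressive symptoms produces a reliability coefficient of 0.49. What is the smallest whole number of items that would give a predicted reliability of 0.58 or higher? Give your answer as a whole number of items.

21

n = [0.58 × 0.51] / [0.49 × 0.42]
  = 0.2958 / 0.2058 = 1.4373
Items needed = n × 14 = 1.4373 × 14 ≈ 20.12 → round up to 21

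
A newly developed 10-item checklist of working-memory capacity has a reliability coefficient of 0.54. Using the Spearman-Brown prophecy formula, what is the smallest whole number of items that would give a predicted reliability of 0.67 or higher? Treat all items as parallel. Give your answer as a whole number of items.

18

n = [0.67 × 0.46] / [0.54 × 0.33]
  = 0.3082 / 0.1782 = 1.7295
So the test needs 1.7295 × 10 ≈ 17.30 items; rounding up, 18.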